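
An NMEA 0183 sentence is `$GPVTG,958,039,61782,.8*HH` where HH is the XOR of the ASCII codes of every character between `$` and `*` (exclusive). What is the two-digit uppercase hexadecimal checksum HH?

XOR the ASCII codes of the payload characters:
  'G' = 0x47 → acc = 0x47
  'P' = 0x50 → acc = 0x17
  'V' = 0x56 → acc = 0x41
  'T' = 0x54 → acc = 0x15
  'G' = 0x47 → acc = 0x52
  ',' = 0x2C → acc = 0x7E
  '9' = 0x39 → acc = 0x47
  '5' = 0x35 → acc = 0x72
  '8' = 0x38 → acc = 0x4A
  ',' = 0x2C → acc = 0x66
  '0' = 0x30 → acc = 0x56
  '3' = 0x33 → acc = 0x65
  '9' = 0x39 → acc = 0x5C
  ',' = 0x2C → acc = 0x70
  '6' = 0x36 → acc = 0x46
  '1' = 0x31 → acc = 0x77
  '7' = 0x37 → acc = 0x40
  '8' = 0x38 → acc = 0x78
  '2' = 0x32 → acc = 0x4A
  ',' = 0x2C → acc = 0x66
  '.' = 0x2E → acc = 0x48
  '8' = 0x38 → acc = 0x70
Checksum = 0x70.

70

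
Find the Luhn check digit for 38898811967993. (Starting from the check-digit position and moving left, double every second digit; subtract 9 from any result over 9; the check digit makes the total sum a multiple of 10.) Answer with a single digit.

Partial digits right→left: 3 9 9 7 6 9 1 1 8 8 9 8 8 3
Double every second digit counting from the check-digit position (so the 1st, 3rd, 5th, ... of the partial from the right).
  doubled (with −9 where >9): 6 9 3 2 7 9 7 → sum 43
  kept as-is: 9 7 9 1 8 8 3 → sum 45
Total = 43 + 45 = 88.
Check digit = (10 − (88 mod 10)) mod 10 = 2.

2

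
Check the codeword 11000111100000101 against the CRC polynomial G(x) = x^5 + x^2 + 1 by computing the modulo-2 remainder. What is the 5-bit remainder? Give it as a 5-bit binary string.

Modulo-2 division of 11000111100000101 by 100101:
  pos 0: 110001 XOR 100101 = 010100
  pos 1: 101001 XOR 100101 = 001100
  pos 3: 110011 XOR 100101 = 010110
  pos 4: 101100 XOR 100101 = 001001
  pos 6: 100100 XOR 100101 = 000001
  pos 11: 100101 XOR 100101 = 000000
Remainder = 00000 (zero — the frame passes the CRC check).

00000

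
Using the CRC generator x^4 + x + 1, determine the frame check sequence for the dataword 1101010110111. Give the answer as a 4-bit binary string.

Append 4 zeros: 11010101101110000. Divide by 10011 (XOR where the leading bit is 1):
  pos 0: 11010 XOR 10011 = 01001
  pos 1: 10011 XOR 10011 = 00000
  pos 7: 11011 XOR 10011 = 01000
  pos 8: 10001 XOR 10011 = 00010
  pos 11: 10000 XOR 10011 = 00011
Remainder (last 4 bits) = 0110. This is the CRC / FCS.

0110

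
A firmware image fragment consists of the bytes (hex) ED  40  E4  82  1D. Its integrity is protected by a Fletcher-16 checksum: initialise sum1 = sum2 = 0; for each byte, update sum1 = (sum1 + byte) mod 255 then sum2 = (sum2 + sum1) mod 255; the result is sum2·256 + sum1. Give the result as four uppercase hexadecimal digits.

77B2

Running sums (mod 255):
  after byte 0 (ED): sum1=237, sum2=237
  after byte 1 (40): sum1=46, sum2=28
  after byte 2 (E4): sum1=19, sum2=47
  after byte 3 (82): sum1=149, sum2=196
  after byte 4 (1D): sum1=178, sum2=119
Checksum = sum2·256 + sum1 = 119·256 + 178 = 30642 = 0x77B2.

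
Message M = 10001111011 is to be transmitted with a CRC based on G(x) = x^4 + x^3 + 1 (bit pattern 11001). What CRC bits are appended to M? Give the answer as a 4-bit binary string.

Append 4 zeros: 100011110110000. Divide by 11001 (XOR where the leading bit is 1):
  pos 0: 10001 XOR 11001 = 01000
  pos 1: 10001 XOR 11001 = 01000
  pos 2: 10001 XOR 11001 = 01000
  pos 3: 10001 XOR 11001 = 01000
  pos 4: 10000 XOR 11001 = 01001
  pos 5: 10011 XOR 11001 = 01010
  pos 6: 10101 XOR 11001 = 01100
  pos 7: 11000 XOR 11001 = 00001
Remainder (last 4 bits) = 1000. This is the CRC / FCS.

1000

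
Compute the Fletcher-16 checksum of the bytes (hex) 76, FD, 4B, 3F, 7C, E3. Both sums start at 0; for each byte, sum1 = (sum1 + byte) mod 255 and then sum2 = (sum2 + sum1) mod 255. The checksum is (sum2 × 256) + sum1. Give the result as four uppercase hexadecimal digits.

845F

Running sums (mod 255):
  after byte 0 (76): sum1=118, sum2=118
  after byte 1 (FD): sum1=116, sum2=234
  after byte 2 (4B): sum1=191, sum2=170
  after byte 3 (3F): sum1=254, sum2=169
  after byte 4 (7C): sum1=123, sum2=37
  after byte 5 (E3): sum1=95, sum2=132
Checksum = sum2·256 + sum1 = 132·256 + 95 = 33887 = 0x845F.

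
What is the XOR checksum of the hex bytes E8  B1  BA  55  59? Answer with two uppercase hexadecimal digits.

EF

XOR the bytes together:
  start with 0xE8
  0xE8 ⊕ 0xB1 = 0x59
  0x59 ⊕ 0xBA = 0xE3
  0xE3 ⊕ 0x55 = 0xB6
  0xB6 ⊕ 0x59 = 0xEF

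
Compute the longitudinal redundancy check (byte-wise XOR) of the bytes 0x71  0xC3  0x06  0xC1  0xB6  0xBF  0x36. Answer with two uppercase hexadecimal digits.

4A

XOR the bytes together:
  start with 0x71
  0x71 ⊕ 0xC3 = 0xB2
  0xB2 ⊕ 0x06 = 0xB4
  0xB4 ⊕ 0xC1 = 0x75
  0x75 ⊕ 0xB6 = 0xC3
  0xC3 ⊕ 0xBF = 0x7C
  0x7C ⊕ 0x36 = 0x4A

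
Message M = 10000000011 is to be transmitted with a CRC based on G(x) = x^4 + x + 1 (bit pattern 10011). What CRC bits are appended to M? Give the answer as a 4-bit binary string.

1100

Append 4 zeros: 100000000110000. Divide by 10011 (XOR where the leading bit is 1):
  pos 0: 10000 XOR 10011 = 00011
  pos 3: 11000 XOR 10011 = 01011
  pos 4: 10110 XOR 10011 = 00101
  pos 6: 10111 XOR 10011 = 00100
  pos 8: 10000 XOR 10011 = 00011
Remainder (last 4 bits) = 1100. This is the CRC / FCS.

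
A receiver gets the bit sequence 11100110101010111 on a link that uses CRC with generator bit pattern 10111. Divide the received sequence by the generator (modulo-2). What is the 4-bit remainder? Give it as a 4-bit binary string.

Modulo-2 division of 11100110101010111 by 10111:
  pos 0: 11100 XOR 10111 = 01011
  pos 1: 10111 XOR 10111 = 00000
  pos 6: 10101 XOR 10111 = 00010
  pos 9: 10010 XOR 10111 = 00101
  pos 11: 10111 XOR 10111 = 00000
Remainder = 0001 (nonzero — an error is detected).

0001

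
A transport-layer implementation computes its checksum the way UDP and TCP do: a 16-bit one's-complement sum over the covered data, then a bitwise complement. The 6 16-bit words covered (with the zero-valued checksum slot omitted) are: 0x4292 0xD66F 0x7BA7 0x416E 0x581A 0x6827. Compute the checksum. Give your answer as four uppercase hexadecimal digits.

One's-complement addition (fold any carry out of bit 15 back into bit 0):
  0x4292 + 0xD66F = 0x11901 → wrap carry → 0x1902
  0x1902 + 0x7BA7 = 0x094A9
  0x94A9 + 0x416E = 0x0D617
  0xD617 + 0x581A = 0x12E31 → wrap carry → 0x2E32
  0x2E32 + 0x6827 = 0x09659
One's-complement sum = 0x9659.
Checksum = ~0x9659 & 0xFFFF = 0x69A6.

69A6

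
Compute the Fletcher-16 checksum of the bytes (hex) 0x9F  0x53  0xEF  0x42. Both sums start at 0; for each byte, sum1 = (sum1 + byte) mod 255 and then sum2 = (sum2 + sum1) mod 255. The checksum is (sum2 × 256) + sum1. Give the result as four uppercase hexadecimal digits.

Running sums (mod 255):
  after byte 0 (0x9F): sum1=159, sum2=159
  after byte 1 (0x53): sum1=242, sum2=146
  after byte 2 (0xEF): sum1=226, sum2=117
  after byte 3 (0x42): sum1=37, sum2=154
Checksum = sum2·256 + sum1 = 154·256 + 37 = 39461 = 0x9A25.

9A25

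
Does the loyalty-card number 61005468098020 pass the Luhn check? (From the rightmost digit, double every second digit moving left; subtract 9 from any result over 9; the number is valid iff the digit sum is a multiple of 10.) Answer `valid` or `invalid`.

From the right, keep odd positions and double even positions (subtract 9 from any doubled value over 9):
  doubled (positions 2,4,...): 4 7 0 3 1 0 3 → sum 18
  kept (positions 1,3,...): 0 0 9 8 4 0 1 → sum 22
Total = 40.
40 mod 10 = 0, so the number is valid.

valid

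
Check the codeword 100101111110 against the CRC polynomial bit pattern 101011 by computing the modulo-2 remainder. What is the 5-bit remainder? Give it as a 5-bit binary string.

00000

Modulo-2 division of 100101111110 by 101011:
  pos 0: 100101 XOR 101011 = 001110
  pos 2: 111011 XOR 101011 = 010000
  pos 3: 100001 XOR 101011 = 001010
  pos 5: 101011 XOR 101011 = 000000
Remainder = 00000 (zero — the frame passes the CRC check).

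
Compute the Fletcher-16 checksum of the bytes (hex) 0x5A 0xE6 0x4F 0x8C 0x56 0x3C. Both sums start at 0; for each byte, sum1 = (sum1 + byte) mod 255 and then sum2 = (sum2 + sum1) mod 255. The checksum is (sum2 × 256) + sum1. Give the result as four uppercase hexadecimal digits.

Running sums (mod 255):
  after byte 0 (0x5A): sum1=90, sum2=90
  after byte 1 (0xE6): sum1=65, sum2=155
  after byte 2 (0x4F): sum1=144, sum2=44
  after byte 3 (0x8C): sum1=29, sum2=73
  after byte 4 (0x56): sum1=115, sum2=188
  after byte 5 (0x3C): sum1=175, sum2=108
Checksum = sum2·256 + sum1 = 108·256 + 175 = 27823 = 0x6CAF.

6CAF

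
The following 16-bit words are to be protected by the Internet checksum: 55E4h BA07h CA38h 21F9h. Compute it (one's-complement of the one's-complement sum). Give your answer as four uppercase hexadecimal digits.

One's-complement addition (fold any carry out of bit 15 back into bit 0):
  0x55E4 + 0xBA07 = 0x10FEB → wrap carry → 0x0FEC
  0x0FEC + 0xCA38 = 0x0DA24
  0xDA24 + 0x21F9 = 0x0FC1D
One's-complement sum = 0xFC1D.
Checksum = ~0xFC1D & 0xFFFF = 0x03E2.

03E2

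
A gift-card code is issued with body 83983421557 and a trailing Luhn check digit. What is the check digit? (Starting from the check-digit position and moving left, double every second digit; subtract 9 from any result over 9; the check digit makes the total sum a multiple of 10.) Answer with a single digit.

Partial digits right→left: 7 5 5 1 2 4 3 8 9 3 8
Double every second digit counting from the check-digit position (so the 1st, 3rd, 5th, ... of the partial from the right).
  doubled (with −9 where >9): 5 1 4 6 9 7 → sum 32
  kept as-is: 5 1 4 8 3 → sum 21
Total = 32 + 21 = 53.
Check digit = (10 − (53 mod 10)) mod 10 = 7.

7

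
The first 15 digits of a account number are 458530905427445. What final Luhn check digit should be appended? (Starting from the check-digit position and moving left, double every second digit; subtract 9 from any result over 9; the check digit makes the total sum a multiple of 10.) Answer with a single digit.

1

Partial digits right→left: 5 4 4 7 2 4 5 0 9 0 3 5 8 5 4
Double every second digit counting from the check-digit position (so the 1st, 3rd, 5th, ... of the partial from the right).
  doubled (with −9 where >9): 1 8 4 1 9 6 7 8 → sum 44
  kept as-is: 4 7 4 0 0 5 5 → sum 25
Total = 44 + 25 = 69.
Check digit = (10 − (69 mod 10)) mod 10 = 1.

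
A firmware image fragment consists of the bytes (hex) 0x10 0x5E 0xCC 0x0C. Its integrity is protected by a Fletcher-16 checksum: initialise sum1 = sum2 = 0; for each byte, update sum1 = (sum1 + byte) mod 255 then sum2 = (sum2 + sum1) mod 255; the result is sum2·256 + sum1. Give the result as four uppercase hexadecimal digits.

Running sums (mod 255):
  after byte 0 (0x10): sum1=16, sum2=16
  after byte 1 (0x5E): sum1=110, sum2=126
  after byte 2 (0xCC): sum1=59, sum2=185
  after byte 3 (0x0C): sum1=71, sum2=1
Checksum = sum2·256 + sum1 = 1·256 + 71 = 327 = 0x0147.

0147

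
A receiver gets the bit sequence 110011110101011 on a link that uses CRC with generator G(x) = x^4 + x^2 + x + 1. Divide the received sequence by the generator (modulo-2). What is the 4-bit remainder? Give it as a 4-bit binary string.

0000

Modulo-2 division of 110011110101011 by 10111:
  pos 0: 11001 XOR 10111 = 01110
  pos 1: 11101 XOR 10111 = 01010
  pos 2: 10101 XOR 10111 = 00010
  pos 5: 10101 XOR 10111 = 00010
  pos 8: 10010 XOR 10111 = 00101
  pos 10: 10111 XOR 10111 = 00000
Remainder = 0000 (zero — the frame passes the CRC check).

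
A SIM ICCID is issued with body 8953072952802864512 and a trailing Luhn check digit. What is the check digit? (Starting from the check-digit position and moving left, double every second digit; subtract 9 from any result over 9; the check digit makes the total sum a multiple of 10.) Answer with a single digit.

Partial digits right→left: 2 1 5 4 6 8 2 0 8 2 5 9 2 7 0 3 5 9 8
Double every second digit counting from the check-digit position (so the 1st, 3rd, 5th, ... of the partial from the right).
  doubled (with −9 where >9): 4 1 3 4 7 1 4 0 1 7 → sum 32
  kept as-is: 1 4 8 0 2 9 7 3 9 → sum 43
Total = 32 + 43 = 75.
Check digit = (10 − (75 mod 10)) mod 10 = 5.

5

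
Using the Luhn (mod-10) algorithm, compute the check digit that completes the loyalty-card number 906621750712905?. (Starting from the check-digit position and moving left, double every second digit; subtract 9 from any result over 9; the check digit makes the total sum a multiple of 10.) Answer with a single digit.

Partial digits right→left: 5 0 9 2 1 7 0 5 7 1 2 6 6 0 9
Double every second digit counting from the check-digit position (so the 1st, 3rd, 5th, ... of the partial from the right).
  doubled (with −9 where >9): 1 9 2 0 5 4 3 9 → sum 33
  kept as-is: 0 2 7 5 1 6 0 → sum 21
Total = 33 + 21 = 54.
Check digit = (10 − (54 mod 10)) mod 10 = 6.

6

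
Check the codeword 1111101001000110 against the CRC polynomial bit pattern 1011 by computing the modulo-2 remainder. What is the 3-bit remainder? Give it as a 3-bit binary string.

000

Modulo-2 division of 1111101001000110 by 1011:
  pos 0: 1111 XOR 1011 = 0100
  pos 1: 1001 XOR 1011 = 0010
  pos 3: 1001 XOR 1011 = 0010
  pos 5: 1000 XOR 1011 = 0011
  pos 7: 1110 XOR 1011 = 0101
  pos 8: 1010 XOR 1011 = 0001
  pos 11: 1011 XOR 1011 = 0000
Remainder = 000 (zero — the frame passes the CRC check).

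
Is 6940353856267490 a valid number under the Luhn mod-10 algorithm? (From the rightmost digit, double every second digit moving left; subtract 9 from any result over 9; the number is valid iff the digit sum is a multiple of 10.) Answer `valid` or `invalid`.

From the right, keep odd positions and double even positions (subtract 9 from any doubled value over 9):
  doubled (positions 2,4,...): 9 5 4 1 6 6 8 3 → sum 42
  kept (positions 1,3,...): 0 4 6 6 8 5 0 9 → sum 38
Total = 80.
80 mod 10 = 0, so the number is valid.

valid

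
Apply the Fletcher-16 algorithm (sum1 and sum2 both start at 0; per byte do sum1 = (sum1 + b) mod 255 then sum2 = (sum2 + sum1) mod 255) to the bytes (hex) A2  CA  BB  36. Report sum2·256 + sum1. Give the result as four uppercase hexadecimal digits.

985F

Running sums (mod 255):
  after byte 0 (A2): sum1=162, sum2=162
  after byte 1 (CA): sum1=109, sum2=16
  after byte 2 (BB): sum1=41, sum2=57
  after byte 3 (36): sum1=95, sum2=152
Checksum = sum2·256 + sum1 = 152·256 + 95 = 39007 = 0x985F.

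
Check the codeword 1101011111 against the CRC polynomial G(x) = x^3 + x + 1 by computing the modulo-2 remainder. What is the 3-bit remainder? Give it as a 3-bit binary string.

Modulo-2 division of 1101011111 by 1011:
  pos 0: 1101 XOR 1011 = 0110
  pos 1: 1100 XOR 1011 = 0111
  pos 2: 1111 XOR 1011 = 0100
  pos 3: 1001 XOR 1011 = 0010
  pos 5: 1011 XOR 1011 = 0000
Remainder = 001 (nonzero — an error is detected).

001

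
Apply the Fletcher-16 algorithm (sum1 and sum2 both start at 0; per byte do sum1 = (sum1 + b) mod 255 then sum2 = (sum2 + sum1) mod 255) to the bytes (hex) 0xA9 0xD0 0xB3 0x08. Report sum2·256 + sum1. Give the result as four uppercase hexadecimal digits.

Running sums (mod 255):
  after byte 0 (0xA9): sum1=169, sum2=169
  after byte 1 (0xD0): sum1=122, sum2=36
  after byte 2 (0xB3): sum1=46, sum2=82
  after byte 3 (0x08): sum1=54, sum2=136
Checksum = sum2·256 + sum1 = 136·256 + 54 = 34870 = 0x8836.

8836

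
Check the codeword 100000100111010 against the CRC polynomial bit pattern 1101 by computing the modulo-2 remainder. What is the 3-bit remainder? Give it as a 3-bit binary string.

Modulo-2 division of 100000100111010 by 1101:
  pos 0: 1000 XOR 1101 = 0101
  pos 1: 1010 XOR 1101 = 0111
  pos 2: 1110 XOR 1101 = 0011
  pos 4: 1110 XOR 1101 = 0011
  pos 6: 1101 XOR 1101 = 0000
  pos 10: 1101 XOR 1101 = 0000
Remainder = 000 (zero — the frame passes the CRC check).

000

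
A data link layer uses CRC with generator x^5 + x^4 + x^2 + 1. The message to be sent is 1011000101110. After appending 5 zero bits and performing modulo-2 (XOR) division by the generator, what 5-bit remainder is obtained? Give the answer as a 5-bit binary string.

Append 5 zeros: 101100010111000000. Divide by 110101 (XOR where the leading bit is 1):
  pos 0: 101100 XOR 110101 = 011001
  pos 1: 110010 XOR 110101 = 000111
  pos 4: 111101 XOR 110101 = 001000
  pos 6: 100011 XOR 110101 = 010110
  pos 7: 101100 XOR 110101 = 011001
  pos 8: 110010 XOR 110101 = 000111
  pos 11: 111000 XOR 110101 = 001101
Remainder (last 5 bits) = 11010. This is the CRC / FCS.

11010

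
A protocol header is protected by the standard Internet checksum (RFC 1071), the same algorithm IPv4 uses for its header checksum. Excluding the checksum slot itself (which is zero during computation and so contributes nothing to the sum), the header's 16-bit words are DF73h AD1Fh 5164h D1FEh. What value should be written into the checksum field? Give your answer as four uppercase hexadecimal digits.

One's-complement addition (fold any carry out of bit 15 back into bit 0):
  0xDF73 + 0xAD1F = 0x18C92 → wrap carry → 0x8C93
  0x8C93 + 0x5164 = 0x0DDF7
  0xDDF7 + 0xD1FE = 0x1AFF5 → wrap carry → 0xAFF6
One's-complement sum = 0xAFF6.
Checksum = ~0xAFF6 & 0xFFFF = 0x5009.

5009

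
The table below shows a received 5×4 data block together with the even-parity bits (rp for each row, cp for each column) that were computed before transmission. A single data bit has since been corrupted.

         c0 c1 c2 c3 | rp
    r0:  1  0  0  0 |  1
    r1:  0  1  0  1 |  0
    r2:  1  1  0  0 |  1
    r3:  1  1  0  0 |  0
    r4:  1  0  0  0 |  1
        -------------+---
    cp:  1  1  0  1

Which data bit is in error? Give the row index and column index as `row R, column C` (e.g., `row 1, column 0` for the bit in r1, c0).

Recompute each row's even parity and compare to rp:
  r0: data parity 1, sent rp 1 → ok
  r1: data parity 0, sent rp 0 → ok
  r2: data parity 0, sent rp 1 → mismatch
  r3: data parity 0, sent rp 0 → ok
  r4: data parity 1, sent rp 1 → ok
Recompute each column's even parity and compare to cp:
  c0: data parity 0, sent cp 1 → mismatch
  c1: data parity 1, sent cp 1 → ok
  c2: data parity 0, sent cp 0 → ok
  c3: data parity 1, sent cp 1 → ok
Exactly one row (r2) and one column (c0) fail → the flipped bit is at their intersection.

row 2, column 0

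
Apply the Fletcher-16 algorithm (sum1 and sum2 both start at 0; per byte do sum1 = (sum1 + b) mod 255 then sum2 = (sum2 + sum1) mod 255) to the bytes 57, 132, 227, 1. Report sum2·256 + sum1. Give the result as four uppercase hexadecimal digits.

3BA2

Running sums (mod 255):
  after byte 0 (57): sum1=57, sum2=57
  after byte 1 (132): sum1=189, sum2=246
  after byte 2 (227): sum1=161, sum2=152
  after byte 3 (1): sum1=162, sum2=59
Checksum = sum2·256 + sum1 = 59·256 + 162 = 15266 = 0x3BA2.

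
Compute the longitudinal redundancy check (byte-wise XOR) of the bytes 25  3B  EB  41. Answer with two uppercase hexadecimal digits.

B4

XOR the bytes together:
  start with 0x25
  0x25 ⊕ 0x3B = 0x1E
  0x1E ⊕ 0xEB = 0xF5
  0xF5 ⊕ 0x41 = 0xB4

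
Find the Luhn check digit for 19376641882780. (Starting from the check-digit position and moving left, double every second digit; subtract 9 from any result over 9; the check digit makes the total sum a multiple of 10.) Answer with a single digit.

Partial digits right→left: 0 8 7 2 8 8 1 4 6 6 7 3 9 1
Double every second digit counting from the check-digit position (so the 1st, 3rd, 5th, ... of the partial from the right).
  doubled (with −9 where >9): 0 5 7 2 3 5 9 → sum 31
  kept as-is: 8 2 8 4 6 3 1 → sum 32
Total = 31 + 32 = 63.
Check digit = (10 − (63 mod 10)) mod 10 = 7.

7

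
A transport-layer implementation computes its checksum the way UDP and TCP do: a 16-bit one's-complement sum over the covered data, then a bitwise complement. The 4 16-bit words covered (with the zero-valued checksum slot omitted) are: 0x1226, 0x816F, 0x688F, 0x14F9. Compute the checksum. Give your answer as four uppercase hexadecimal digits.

EEE1

One's-complement addition (fold any carry out of bit 15 back into bit 0):
  0x1226 + 0x816F = 0x09395
  0x9395 + 0x688F = 0x0FC24
  0xFC24 + 0x14F9 = 0x1111D → wrap carry → 0x111E
One's-complement sum = 0x111E.
Checksum = ~0x111E & 0xFFFF = 0xEEE1.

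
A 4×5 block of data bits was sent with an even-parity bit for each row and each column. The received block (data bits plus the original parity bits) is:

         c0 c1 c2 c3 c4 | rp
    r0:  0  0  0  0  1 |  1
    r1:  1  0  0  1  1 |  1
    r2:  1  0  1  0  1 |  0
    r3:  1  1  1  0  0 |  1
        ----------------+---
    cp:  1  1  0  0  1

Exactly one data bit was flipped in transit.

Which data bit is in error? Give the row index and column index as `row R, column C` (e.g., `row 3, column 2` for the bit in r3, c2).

Recompute each row's even parity and compare to rp:
  r0: data parity 1, sent rp 1 → ok
  r1: data parity 1, sent rp 1 → ok
  r2: data parity 1, sent rp 0 → mismatch
  r3: data parity 1, sent rp 1 → ok
Recompute each column's even parity and compare to cp:
  c0: data parity 1, sent cp 1 → ok
  c1: data parity 1, sent cp 1 → ok
  c2: data parity 0, sent cp 0 → ok
  c3: data parity 1, sent cp 0 → mismatch
  c4: data parity 1, sent cp 1 → ok
Exactly one row (r2) and one column (c3) fail → the flipped bit is at their intersection.

row 2, column 3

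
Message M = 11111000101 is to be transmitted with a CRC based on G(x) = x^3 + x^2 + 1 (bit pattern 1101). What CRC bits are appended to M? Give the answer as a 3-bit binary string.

Append 3 zeros: 11111000101000. Divide by 1101 (XOR where the leading bit is 1):
  pos 0: 1111 XOR 1101 = 0010
  pos 2: 1010 XOR 1101 = 0111
  pos 3: 1110 XOR 1101 = 0011
  pos 5: 1101 XOR 1101 = 0000
  pos 10: 1000 XOR 1101 = 0101
Remainder (last 3 bits) = 101. This is the CRC / FCS.

101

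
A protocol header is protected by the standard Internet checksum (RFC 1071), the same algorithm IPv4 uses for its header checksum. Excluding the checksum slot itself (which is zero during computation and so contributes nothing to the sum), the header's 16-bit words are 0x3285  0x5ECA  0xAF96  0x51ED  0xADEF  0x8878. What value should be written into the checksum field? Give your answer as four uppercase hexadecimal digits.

36C4

One's-complement addition (fold any carry out of bit 15 back into bit 0):
  0x3285 + 0x5ECA = 0x0914F
  0x914F + 0xAF96 = 0x140E5 → wrap carry → 0x40E6
  0x40E6 + 0x51ED = 0x092D3
  0x92D3 + 0xADEF = 0x140C2 → wrap carry → 0x40C3
  0x40C3 + 0x8878 = 0x0C93B
One's-complement sum = 0xC93B.
Checksum = ~0xC93B & 0xFFFF = 0x36C4.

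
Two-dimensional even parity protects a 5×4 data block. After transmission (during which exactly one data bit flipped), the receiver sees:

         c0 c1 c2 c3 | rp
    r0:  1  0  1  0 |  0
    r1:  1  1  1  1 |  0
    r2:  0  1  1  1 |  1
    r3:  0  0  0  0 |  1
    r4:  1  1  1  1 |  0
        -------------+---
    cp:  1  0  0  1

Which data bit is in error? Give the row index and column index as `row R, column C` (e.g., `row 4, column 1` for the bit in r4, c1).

row 3, column 1

Recompute each row's even parity and compare to rp:
  r0: data parity 0, sent rp 0 → ok
  r1: data parity 0, sent rp 0 → ok
  r2: data parity 1, sent rp 1 → ok
  r3: data parity 0, sent rp 1 → mismatch
  r4: data parity 0, sent rp 0 → ok
Recompute each column's even parity and compare to cp:
  c0: data parity 1, sent cp 1 → ok
  c1: data parity 1, sent cp 0 → mismatch
  c2: data parity 0, sent cp 0 → ok
  c3: data parity 1, sent cp 1 → ok
Exactly one row (r3) and one column (c1) fail → the flipped bit is at their intersection.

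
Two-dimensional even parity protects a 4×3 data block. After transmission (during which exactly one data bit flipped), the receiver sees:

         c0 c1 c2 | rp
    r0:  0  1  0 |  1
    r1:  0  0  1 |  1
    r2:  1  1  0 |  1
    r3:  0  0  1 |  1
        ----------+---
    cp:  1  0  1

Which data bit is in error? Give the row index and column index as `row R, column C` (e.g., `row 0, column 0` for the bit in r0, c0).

row 2, column 2

Recompute each row's even parity and compare to rp:
  r0: data parity 1, sent rp 1 → ok
  r1: data parity 1, sent rp 1 → ok
  r2: data parity 0, sent rp 1 → mismatch
  r3: data parity 1, sent rp 1 → ok
Recompute each column's even parity and compare to cp:
  c0: data parity 1, sent cp 1 → ok
  c1: data parity 0, sent cp 0 → ok
  c2: data parity 0, sent cp 1 → mismatch
Exactly one row (r2) and one column (c2) fail → the flipped bit is at their intersection.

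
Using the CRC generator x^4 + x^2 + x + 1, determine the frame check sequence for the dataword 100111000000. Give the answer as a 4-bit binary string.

Append 4 zeros: 1001110000000000. Divide by 10111 (XOR where the leading bit is 1):
  pos 0: 10011 XOR 10111 = 00100
  pos 2: 10010 XOR 10111 = 00101
  pos 4: 10100 XOR 10111 = 00011
  pos 7: 11000 XOR 10111 = 01111
  pos 8: 11110 XOR 10111 = 01001
  pos 9: 10010 XOR 10111 = 00101
  pos 11: 10100 XOR 10111 = 00011
Remainder (last 4 bits) = 0011. This is the CRC / FCS.

0011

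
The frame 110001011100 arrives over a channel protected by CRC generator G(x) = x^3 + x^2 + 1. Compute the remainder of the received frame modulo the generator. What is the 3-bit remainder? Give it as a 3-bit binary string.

Modulo-2 division of 110001011100 by 1101:
  pos 0: 1100 XOR 1101 = 0001
  pos 3: 1010 XOR 1101 = 0111
  pos 4: 1111 XOR 1101 = 0010
  pos 6: 1011 XOR 1101 = 0110
  pos 7: 1100 XOR 1101 = 0001
Remainder = 010 (nonzero — an error is detected).

010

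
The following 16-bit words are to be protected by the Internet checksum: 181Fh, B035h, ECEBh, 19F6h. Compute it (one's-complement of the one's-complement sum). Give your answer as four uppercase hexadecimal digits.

One's-complement addition (fold any carry out of bit 15 back into bit 0):
  0x181F + 0xB035 = 0x0C854
  0xC854 + 0xECEB = 0x1B53F → wrap carry → 0xB540
  0xB540 + 0x19F6 = 0x0CF36
One's-complement sum = 0xCF36.
Checksum = ~0xCF36 & 0xFFFF = 0x30C9.

30C9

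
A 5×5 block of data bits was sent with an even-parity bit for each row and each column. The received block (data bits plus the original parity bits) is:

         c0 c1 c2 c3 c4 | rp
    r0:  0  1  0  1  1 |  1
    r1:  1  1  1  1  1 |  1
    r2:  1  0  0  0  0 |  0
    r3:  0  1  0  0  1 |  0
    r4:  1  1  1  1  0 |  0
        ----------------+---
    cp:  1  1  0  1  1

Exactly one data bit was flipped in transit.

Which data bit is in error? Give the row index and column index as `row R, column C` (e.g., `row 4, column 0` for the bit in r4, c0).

row 2, column 1

Recompute each row's even parity and compare to rp:
  r0: data parity 1, sent rp 1 → ok
  r1: data parity 1, sent rp 1 → ok
  r2: data parity 1, sent rp 0 → mismatch
  r3: data parity 0, sent rp 0 → ok
  r4: data parity 0, sent rp 0 → ok
Recompute each column's even parity and compare to cp:
  c0: data parity 1, sent cp 1 → ok
  c1: data parity 0, sent cp 1 → mismatch
  c2: data parity 0, sent cp 0 → ok
  c3: data parity 1, sent cp 1 → ok
  c4: data parity 1, sent cp 1 → ok
Exactly one row (r2) and one column (c1) fail → the flipped bit is at their intersection.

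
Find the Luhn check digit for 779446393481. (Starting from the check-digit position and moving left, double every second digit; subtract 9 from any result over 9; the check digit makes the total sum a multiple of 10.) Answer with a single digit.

Partial digits right→left: 1 8 4 3 9 3 6 4 4 9 7 7
Double every second digit counting from the check-digit position (so the 1st, 3rd, 5th, ... of the partial from the right).
  doubled (with −9 where >9): 2 8 9 3 8 5 → sum 35
  kept as-is: 8 3 3 4 9 7 → sum 34
Total = 35 + 34 = 69.
Check digit = (10 − (69 mod 10)) mod 10 = 1.

1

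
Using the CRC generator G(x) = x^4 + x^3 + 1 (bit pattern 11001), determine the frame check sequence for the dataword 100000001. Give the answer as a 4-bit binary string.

1010

Append 4 zeros: 1000000010000. Divide by 11001 (XOR where the leading bit is 1):
  pos 0: 10000 XOR 11001 = 01001
  pos 1: 10010 XOR 11001 = 01011
  pos 2: 10110 XOR 11001 = 01111
  pos 3: 11110 XOR 11001 = 00111
  pos 5: 11110 XOR 11001 = 00111
  pos 7: 11100 XOR 11001 = 00101
Remainder (last 4 bits) = 1010. This is the CRC / FCS.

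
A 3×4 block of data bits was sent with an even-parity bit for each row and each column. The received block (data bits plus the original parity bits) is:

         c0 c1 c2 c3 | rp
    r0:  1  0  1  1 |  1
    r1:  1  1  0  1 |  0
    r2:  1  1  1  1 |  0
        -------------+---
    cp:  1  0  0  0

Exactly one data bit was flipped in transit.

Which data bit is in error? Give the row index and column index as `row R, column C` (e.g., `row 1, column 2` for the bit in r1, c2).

row 1, column 3

Recompute each row's even parity and compare to rp:
  r0: data parity 1, sent rp 1 → ok
  r1: data parity 1, sent rp 0 → mismatch
  r2: data parity 0, sent rp 0 → ok
Recompute each column's even parity and compare to cp:
  c0: data parity 1, sent cp 1 → ok
  c1: data parity 0, sent cp 0 → ok
  c2: data parity 0, sent cp 0 → ok
  c3: data parity 1, sent cp 0 → mismatch
Exactly one row (r1) and one column (c3) fail → the flipped bit is at their intersection.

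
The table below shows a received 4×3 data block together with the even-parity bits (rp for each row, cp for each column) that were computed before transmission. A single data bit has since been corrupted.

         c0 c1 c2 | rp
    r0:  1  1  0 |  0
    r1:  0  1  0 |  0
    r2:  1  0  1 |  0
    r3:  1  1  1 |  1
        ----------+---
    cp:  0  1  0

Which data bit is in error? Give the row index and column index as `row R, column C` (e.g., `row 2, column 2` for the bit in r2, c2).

row 1, column 0

Recompute each row's even parity and compare to rp:
  r0: data parity 0, sent rp 0 → ok
  r1: data parity 1, sent rp 0 → mismatch
  r2: data parity 0, sent rp 0 → ok
  r3: data parity 1, sent rp 1 → ok
Recompute each column's even parity and compare to cp:
  c0: data parity 1, sent cp 0 → mismatch
  c1: data parity 1, sent cp 1 → ok
  c2: data parity 0, sent cp 0 → ok
Exactly one row (r1) and one column (c0) fail → the flipped bit is at their intersection.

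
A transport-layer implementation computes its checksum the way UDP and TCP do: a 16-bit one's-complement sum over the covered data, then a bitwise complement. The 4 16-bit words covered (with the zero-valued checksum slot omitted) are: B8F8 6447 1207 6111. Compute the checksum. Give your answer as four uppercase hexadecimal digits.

One's-complement addition (fold any carry out of bit 15 back into bit 0):
  0xB8F8 + 0x6447 = 0x11D3F → wrap carry → 0x1D40
  0x1D40 + 0x1207 = 0x02F47
  0x2F47 + 0x6111 = 0x09058
One's-complement sum = 0x9058.
Checksum = ~0x9058 & 0xFFFF = 0x6FA7.

6FA7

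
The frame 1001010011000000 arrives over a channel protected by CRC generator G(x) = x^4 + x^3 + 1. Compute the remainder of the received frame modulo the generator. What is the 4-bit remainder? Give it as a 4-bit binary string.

0000

Modulo-2 division of 1001010011000000 by 11001:
  pos 0: 10010 XOR 11001 = 01011
  pos 1: 10111 XOR 11001 = 01110
  pos 2: 11100 XOR 11001 = 00101
  pos 4: 10101 XOR 11001 = 01100
  pos 5: 11001 XOR 11001 = 00000
Remainder = 0000 (zero — the frame passes the CRC check).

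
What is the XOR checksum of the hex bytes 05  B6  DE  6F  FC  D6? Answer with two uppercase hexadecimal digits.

XOR the bytes together:
  start with 0x05
  0x05 ⊕ 0xB6 = 0xB3
  0xB3 ⊕ 0xDE = 0x6D
  0x6D ⊕ 0x6F = 0x02
  0x02 ⊕ 0xFC = 0xFE
  0xFE ⊕ 0xD6 = 0x28

28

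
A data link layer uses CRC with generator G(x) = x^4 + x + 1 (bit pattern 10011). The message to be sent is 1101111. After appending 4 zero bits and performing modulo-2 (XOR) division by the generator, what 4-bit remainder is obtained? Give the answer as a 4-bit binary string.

1111

Append 4 zeros: 11011110000. Divide by 10011 (XOR where the leading bit is 1):
  pos 0: 11011 XOR 10011 = 01000
  pos 1: 10001 XOR 10011 = 00010
  pos 4: 10100 XOR 10011 = 00111
  pos 6: 11100 XOR 10011 = 01111
Remainder (last 4 bits) = 1111. This is the CRC / FCS.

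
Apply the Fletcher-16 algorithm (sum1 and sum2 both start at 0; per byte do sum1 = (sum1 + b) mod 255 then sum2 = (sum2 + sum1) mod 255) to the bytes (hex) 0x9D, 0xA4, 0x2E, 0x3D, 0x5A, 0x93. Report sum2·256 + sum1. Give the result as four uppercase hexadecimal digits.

Running sums (mod 255):
  after byte 0 (0x9D): sum1=157, sum2=157
  after byte 1 (0xA4): sum1=66, sum2=223
  after byte 2 (0x2E): sum1=112, sum2=80
  after byte 3 (0x3D): sum1=173, sum2=253
  after byte 4 (0x5A): sum1=8, sum2=6
  after byte 5 (0x93): sum1=155, sum2=161
Checksum = sum2·256 + sum1 = 161·256 + 155 = 41371 = 0xA19B.

A19B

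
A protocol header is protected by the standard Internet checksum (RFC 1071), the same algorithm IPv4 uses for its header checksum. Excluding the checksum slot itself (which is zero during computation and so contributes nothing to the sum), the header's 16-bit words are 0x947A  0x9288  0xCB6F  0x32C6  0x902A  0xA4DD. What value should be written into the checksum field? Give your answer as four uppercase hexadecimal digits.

A5BE

One's-complement addition (fold any carry out of bit 15 back into bit 0):
  0x947A + 0x9288 = 0x12702 → wrap carry → 0x2703
  0x2703 + 0xCB6F = 0x0F272
  0xF272 + 0x32C6 = 0x12538 → wrap carry → 0x2539
  0x2539 + 0x902A = 0x0B563
  0xB563 + 0xA4DD = 0x15A40 → wrap carry → 0x5A41
One's-complement sum = 0x5A41.
Checksum = ~0x5A41 & 0xFFFF = 0xA5BE.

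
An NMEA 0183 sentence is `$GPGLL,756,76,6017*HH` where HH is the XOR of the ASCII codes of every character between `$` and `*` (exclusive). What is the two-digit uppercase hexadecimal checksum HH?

49

XOR the ASCII codes of the payload characters:
  'G' = 0x47 → acc = 0x47
  'P' = 0x50 → acc = 0x17
  'G' = 0x47 → acc = 0x50
  'L' = 0x4C → acc = 0x1C
  'L' = 0x4C → acc = 0x50
  ',' = 0x2C → acc = 0x7C
  '7' = 0x37 → acc = 0x4B
  '5' = 0x35 → acc = 0x7E
  '6' = 0x36 → acc = 0x48
  ',' = 0x2C → acc = 0x64
  '7' = 0x37 → acc = 0x53
  '6' = 0x36 → acc = 0x65
  ',' = 0x2C → acc = 0x49
  '6' = 0x36 → acc = 0x7F
  '0' = 0x30 → acc = 0x4F
  '1' = 0x31 → acc = 0x7E
  '7' = 0x37 → acc = 0x49
Checksum = 0x49.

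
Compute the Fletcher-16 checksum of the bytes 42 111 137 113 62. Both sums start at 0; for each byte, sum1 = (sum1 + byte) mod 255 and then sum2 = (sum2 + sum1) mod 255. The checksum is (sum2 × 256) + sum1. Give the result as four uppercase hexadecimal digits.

4ED2

Running sums (mod 255):
  after byte 0 (42): sum1=42, sum2=42
  after byte 1 (111): sum1=153, sum2=195
  after byte 2 (137): sum1=35, sum2=230
  after byte 3 (113): sum1=148, sum2=123
  after byte 4 (62): sum1=210, sum2=78
Checksum = sum2·256 + sum1 = 78·256 + 210 = 20178 = 0x4ED2.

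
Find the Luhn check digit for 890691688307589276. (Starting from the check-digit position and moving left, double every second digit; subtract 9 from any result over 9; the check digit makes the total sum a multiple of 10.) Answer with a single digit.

2

Partial digits right→left: 6 7 2 9 8 5 7 0 3 8 8 6 1 9 6 0 9 8
Double every second digit counting from the check-digit position (so the 1st, 3rd, 5th, ... of the partial from the right).
  doubled (with −9 where >9): 3 4 7 5 6 7 2 3 9 → sum 46
  kept as-is: 7 9 5 0 8 6 9 0 8 → sum 52
Total = 46 + 52 = 98.
Check digit = (10 − (98 mod 10)) mod 10 = 2.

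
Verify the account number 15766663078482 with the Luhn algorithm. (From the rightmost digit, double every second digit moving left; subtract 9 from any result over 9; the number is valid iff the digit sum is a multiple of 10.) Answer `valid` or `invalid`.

From the right, keep odd positions and double even positions (subtract 9 from any doubled value over 9):
  doubled (positions 2,4,...): 7 7 0 3 3 5 2 → sum 27
  kept (positions 1,3,...): 2 4 7 3 6 6 5 → sum 33
Total = 60.
60 mod 10 = 0, so the number is valid.

valid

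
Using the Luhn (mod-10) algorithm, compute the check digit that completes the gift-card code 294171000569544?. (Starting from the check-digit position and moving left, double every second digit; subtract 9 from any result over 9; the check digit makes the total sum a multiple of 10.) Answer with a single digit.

Partial digits right→left: 4 4 5 9 6 5 0 0 0 1 7 1 4 9 2
Double every second digit counting from the check-digit position (so the 1st, 3rd, 5th, ... of the partial from the right).
  doubled (with −9 where >9): 8 1 3 0 0 5 8 4 → sum 29
  kept as-is: 4 9 5 0 1 1 9 → sum 29
Total = 29 + 29 = 58.
Check digit = (10 − (58 mod 10)) mod 10 = 2.

2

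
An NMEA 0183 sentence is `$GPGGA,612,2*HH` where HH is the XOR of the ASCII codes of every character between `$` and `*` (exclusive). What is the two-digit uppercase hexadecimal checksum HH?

51

XOR the ASCII codes of the payload characters:
  'G' = 0x47 → acc = 0x47
  'P' = 0x50 → acc = 0x17
  'G' = 0x47 → acc = 0x50
  'G' = 0x47 → acc = 0x17
  'A' = 0x41 → acc = 0x56
  ',' = 0x2C → acc = 0x7A
  '6' = 0x36 → acc = 0x4C
  '1' = 0x31 → acc = 0x7D
  '2' = 0x32 → acc = 0x4F
  ',' = 0x2C → acc = 0x63
  '2' = 0x32 → acc = 0x51
Checksum = 0x51.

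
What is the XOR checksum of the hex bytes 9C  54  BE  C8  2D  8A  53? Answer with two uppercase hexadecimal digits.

XOR the bytes together:
  start with 0x9C
  0x9C ⊕ 0x54 = 0xC8
  0xC8 ⊕ 0xBE = 0x76
  0x76 ⊕ 0xC8 = 0xBE
  0xBE ⊕ 0x2D = 0x93
  0x93 ⊕ 0x8A = 0x19
  0x19 ⊕ 0x53 = 0x4A

4A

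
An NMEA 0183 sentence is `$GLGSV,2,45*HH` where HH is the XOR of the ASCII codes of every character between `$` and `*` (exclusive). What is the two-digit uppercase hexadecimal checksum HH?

XOR the ASCII codes of the payload characters:
  'G' = 0x47 → acc = 0x47
  'L' = 0x4C → acc = 0x0B
  'G' = 0x47 → acc = 0x4C
  'S' = 0x53 → acc = 0x1F
  'V' = 0x56 → acc = 0x49
  ',' = 0x2C → acc = 0x65
  '2' = 0x32 → acc = 0x57
  ',' = 0x2C → acc = 0x7B
  '4' = 0x34 → acc = 0x4F
  '5' = 0x35 → acc = 0x7A
Checksum = 0x7A.

7A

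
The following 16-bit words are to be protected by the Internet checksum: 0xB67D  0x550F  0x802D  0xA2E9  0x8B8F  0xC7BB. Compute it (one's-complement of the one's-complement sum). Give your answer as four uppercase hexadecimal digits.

7E10

One's-complement addition (fold any carry out of bit 15 back into bit 0):
  0xB67D + 0x550F = 0x10B8C → wrap carry → 0x0B8D
  0x0B8D + 0x802D = 0x08BBA
  0x8BBA + 0xA2E9 = 0x12EA3 → wrap carry → 0x2EA4
  0x2EA4 + 0x8B8F = 0x0BA33
  0xBA33 + 0xC7BB = 0x181EE → wrap carry → 0x81EF
One's-complement sum = 0x81EF.
Checksum = ~0x81EF & 0xFFFF = 0x7E10.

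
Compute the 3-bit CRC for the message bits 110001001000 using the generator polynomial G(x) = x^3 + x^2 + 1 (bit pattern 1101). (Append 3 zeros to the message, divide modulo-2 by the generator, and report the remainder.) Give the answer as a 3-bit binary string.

Append 3 zeros: 110001001000000. Divide by 1101 (XOR where the leading bit is 1):
  pos 0: 1100 XOR 1101 = 0001
  pos 3: 1010 XOR 1101 = 0111
  pos 4: 1110 XOR 1101 = 0011
  pos 6: 1110 XOR 1101 = 0011
  pos 8: 1100 XOR 1101 = 0001
  pos 11: 1000 XOR 1101 = 0101
Remainder (last 3 bits) = 101. This is the CRC / FCS.

101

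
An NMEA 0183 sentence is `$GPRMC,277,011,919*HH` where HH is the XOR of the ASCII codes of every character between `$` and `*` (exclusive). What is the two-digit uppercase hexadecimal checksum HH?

54

XOR the ASCII codes of the payload characters:
  'G' = 0x47 → acc = 0x47
  'P' = 0x50 → acc = 0x17
  'R' = 0x52 → acc = 0x45
  'M' = 0x4D → acc = 0x08
  'C' = 0x43 → acc = 0x4B
  ',' = 0x2C → acc = 0x67
  '2' = 0x32 → acc = 0x55
  '7' = 0x37 → acc = 0x62
  '7' = 0x37 → acc = 0x55
  ',' = 0x2C → acc = 0x79
  '0' = 0x30 → acc = 0x49
  '1' = 0x31 → acc = 0x78
  '1' = 0x31 → acc = 0x49
  ',' = 0x2C → acc = 0x65
  '9' = 0x39 → acc = 0x5C
  '1' = 0x31 → acc = 0x6D
  '9' = 0x39 → acc = 0x54
Checksum = 0x54.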